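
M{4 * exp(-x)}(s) 4 * gamma(s)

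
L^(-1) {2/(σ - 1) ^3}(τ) τ^2 * exp(τ) 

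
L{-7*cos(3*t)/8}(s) -7*s/(8*s^2 + 72)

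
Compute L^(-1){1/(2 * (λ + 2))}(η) exp(-2 * η)/2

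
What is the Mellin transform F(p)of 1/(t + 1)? pi * csc(pi * p)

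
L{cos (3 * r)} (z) z/ (z^2 + 9)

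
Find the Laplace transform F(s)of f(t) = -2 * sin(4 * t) -8/(s^2 + 16)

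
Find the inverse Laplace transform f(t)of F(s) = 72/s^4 12 * t^3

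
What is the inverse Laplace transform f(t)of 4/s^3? 2 * t^2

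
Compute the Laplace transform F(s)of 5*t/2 5/(2*s^2)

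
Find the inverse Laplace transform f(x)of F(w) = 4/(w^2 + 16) sin(4 * x)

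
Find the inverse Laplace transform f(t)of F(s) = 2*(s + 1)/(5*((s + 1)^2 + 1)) 2*exp(-t)*cos(t)/5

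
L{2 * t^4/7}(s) 48/(7 * s^5)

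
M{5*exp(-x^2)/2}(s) 5*gamma(s/2)/4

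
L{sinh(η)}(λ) 1/(λ^2 - 1)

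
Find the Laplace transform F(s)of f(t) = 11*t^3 66/s^4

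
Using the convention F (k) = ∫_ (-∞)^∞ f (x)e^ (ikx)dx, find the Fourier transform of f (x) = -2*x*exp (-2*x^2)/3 -sqrt (2)*I*sqrt (pi)*k*exp (-k^2/8)/12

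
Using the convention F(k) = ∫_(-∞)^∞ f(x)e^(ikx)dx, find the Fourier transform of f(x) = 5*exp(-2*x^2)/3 5*sqrt(2)*sqrt(pi)*exp(-k^2/8)/6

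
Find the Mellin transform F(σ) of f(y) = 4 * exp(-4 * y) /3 2^(2 - 2 * σ) * gamma(σ) /3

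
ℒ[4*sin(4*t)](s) 16/(s^2 + 16) 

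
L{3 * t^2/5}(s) 6/(5 * s^3)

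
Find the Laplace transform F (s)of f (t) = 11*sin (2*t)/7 22/ (7*(s^2+4))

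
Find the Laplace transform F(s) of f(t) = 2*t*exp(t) 2/(s - 1) ^2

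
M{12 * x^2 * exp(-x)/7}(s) 12 * gamma(s + 2)/7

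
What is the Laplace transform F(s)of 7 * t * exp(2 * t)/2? 7/(2 * (s - 2)^2)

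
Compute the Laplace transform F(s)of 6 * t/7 6/(7 * s^2)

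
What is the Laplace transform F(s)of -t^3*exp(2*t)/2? -3/(s - 2)^4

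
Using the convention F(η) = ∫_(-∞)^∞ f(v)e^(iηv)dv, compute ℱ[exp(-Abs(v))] 2/(η^2 + 1)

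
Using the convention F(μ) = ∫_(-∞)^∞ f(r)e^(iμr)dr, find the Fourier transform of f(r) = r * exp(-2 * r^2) sqrt(2) * I * sqrt(pi) * μ * exp(-μ^2/8)/8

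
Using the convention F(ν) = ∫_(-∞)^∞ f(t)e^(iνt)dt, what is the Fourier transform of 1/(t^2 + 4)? pi * exp(-2 * Abs(ν))/2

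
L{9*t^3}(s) 54/s^4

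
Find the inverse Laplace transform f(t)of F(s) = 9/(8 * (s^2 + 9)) 3 * sin(3 * t)/8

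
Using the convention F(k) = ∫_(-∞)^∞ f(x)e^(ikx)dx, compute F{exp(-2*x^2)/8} sqrt(2)*sqrt(pi)*exp(-k^2/8)/16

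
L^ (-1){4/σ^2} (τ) 4*τ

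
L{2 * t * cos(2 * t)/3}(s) 2 * (s^2 - 4)/(3 * (s^2 + 4)^2)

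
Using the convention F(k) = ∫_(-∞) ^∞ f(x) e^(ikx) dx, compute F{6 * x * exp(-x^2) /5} 3 * I * sqrt(pi) * k * exp(-k^2/4) /5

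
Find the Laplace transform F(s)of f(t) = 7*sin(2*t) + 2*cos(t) 14/(s^2 + 4) + 2*s/(s^2 + 1)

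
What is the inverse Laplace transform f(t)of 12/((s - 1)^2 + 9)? 4*exp(t)*sin(3*t)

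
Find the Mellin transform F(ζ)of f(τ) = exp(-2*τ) gamma(ζ)/2^ζ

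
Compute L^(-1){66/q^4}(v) 11*v^3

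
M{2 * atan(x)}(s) -pi * sec(pi * s/2)/s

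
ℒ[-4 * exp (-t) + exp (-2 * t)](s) 1/ (s + 2) - 4/ (s + 1)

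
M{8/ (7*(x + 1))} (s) 8*pi*csc (pi*s)/7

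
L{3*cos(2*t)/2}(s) 3*s/(2*(s^2+4))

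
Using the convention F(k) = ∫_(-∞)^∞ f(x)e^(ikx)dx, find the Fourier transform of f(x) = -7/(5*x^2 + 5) -7*pi*exp(-Abs(k))/5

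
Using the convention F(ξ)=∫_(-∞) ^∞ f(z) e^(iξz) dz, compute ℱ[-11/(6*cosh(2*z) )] -11*pi/(12*cosh(pi*ξ/4) ) 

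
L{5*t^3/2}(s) 15/s^4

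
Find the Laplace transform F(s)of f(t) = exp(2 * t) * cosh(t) (s - 2)/((s - 2)^2-1)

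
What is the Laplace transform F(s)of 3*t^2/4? 3/(2*s^3)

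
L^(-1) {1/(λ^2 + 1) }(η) sin(η) 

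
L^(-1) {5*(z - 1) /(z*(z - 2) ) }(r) 5*exp(r)*cosh(r) 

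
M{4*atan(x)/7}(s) -2*pi*sec(pi*s/2)/(7*s)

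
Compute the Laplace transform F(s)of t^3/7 6/(7 * s^4)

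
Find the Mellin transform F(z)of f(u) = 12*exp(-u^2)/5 6*gamma(z/2)/5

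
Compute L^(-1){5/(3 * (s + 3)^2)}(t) 5 * t * exp(-3 * t)/3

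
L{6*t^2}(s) 12/s^3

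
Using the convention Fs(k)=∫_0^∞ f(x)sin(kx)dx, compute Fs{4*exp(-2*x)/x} 4*atan(k/2)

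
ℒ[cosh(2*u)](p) p/(p^2 - 4)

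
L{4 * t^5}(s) 480/s^6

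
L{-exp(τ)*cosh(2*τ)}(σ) (1 - σ)/((σ - 1)^2-4)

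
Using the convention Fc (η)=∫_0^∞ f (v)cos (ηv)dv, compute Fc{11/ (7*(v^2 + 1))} 11*pi*exp (-η)/14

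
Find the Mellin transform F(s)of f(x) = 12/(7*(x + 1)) 12*pi*csc(pi*s)/7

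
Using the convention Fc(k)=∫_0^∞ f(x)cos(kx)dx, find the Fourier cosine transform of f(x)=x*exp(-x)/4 (1 - k^2)/(4*(k^2+1)^2)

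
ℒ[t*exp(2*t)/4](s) 1/(4*(s - 2)^2)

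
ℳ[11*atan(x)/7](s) -11*pi*sec(pi*s/2)/(14*s)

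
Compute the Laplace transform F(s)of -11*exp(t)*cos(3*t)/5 11*(1 - s)/(5*((s - 1)^2 + 9))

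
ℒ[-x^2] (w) -2/w^3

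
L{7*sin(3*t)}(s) 21/(s^2 + 9)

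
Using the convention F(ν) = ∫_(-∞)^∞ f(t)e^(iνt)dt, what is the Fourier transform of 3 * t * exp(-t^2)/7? 3 * I * sqrt(pi) * ν * exp(-ν^2/4)/14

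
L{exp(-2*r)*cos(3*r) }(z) (z + 2) /((z + 2) ^2 + 9) 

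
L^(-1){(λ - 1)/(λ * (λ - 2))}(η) exp(η) * cosh(η)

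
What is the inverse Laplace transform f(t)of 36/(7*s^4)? 6*t^3/7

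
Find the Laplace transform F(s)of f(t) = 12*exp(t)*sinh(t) 12/(s*(s - 2))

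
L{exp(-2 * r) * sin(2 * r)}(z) 2/((z + 2)^2 + 4)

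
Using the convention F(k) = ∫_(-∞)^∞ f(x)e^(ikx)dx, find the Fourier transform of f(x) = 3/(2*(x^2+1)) 3*pi*exp(-Abs(k))/2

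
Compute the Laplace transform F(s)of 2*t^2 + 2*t 2/s^2 + 4/s^3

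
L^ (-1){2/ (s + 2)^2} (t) 2*t*exp (-2*t)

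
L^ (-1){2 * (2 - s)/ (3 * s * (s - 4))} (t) -2 * exp (2 * t) * cosh (2 * t)/3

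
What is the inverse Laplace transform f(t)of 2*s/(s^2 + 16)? 2*cos(4*t)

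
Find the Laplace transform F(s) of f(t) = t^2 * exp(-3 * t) 2/(s + 3) ^3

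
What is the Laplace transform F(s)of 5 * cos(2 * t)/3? 5 * s/(3 * (s^2 + 4))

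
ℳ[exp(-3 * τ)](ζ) gamma(ζ)/3^ζ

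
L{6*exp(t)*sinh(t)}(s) 6/(s*(s - 2))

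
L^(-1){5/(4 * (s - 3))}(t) 5 * exp(3 * t)/4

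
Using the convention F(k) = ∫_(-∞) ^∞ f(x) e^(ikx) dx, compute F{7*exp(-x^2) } 7*sqrt(pi)*exp(-k^2/4) 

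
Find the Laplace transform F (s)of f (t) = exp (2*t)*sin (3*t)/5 3/ (5*( (s - 2)^2 + 9))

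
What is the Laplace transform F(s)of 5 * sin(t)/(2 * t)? 5 * atan(1/s)/2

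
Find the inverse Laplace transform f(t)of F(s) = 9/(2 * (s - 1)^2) 9 * t * exp(t)/2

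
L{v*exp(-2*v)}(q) (q + 2)^(-2)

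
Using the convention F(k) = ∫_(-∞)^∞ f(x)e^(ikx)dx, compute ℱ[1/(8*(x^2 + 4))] pi*exp(-2*Abs(k))/16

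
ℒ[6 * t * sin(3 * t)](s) 36 * s/(s^2 + 9)^2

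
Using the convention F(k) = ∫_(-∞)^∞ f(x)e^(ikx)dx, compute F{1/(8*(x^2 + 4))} pi*exp(-2*Abs(k))/16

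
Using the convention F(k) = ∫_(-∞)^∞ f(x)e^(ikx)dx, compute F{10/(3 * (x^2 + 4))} 5 * pi * exp(-2 * Abs(k))/3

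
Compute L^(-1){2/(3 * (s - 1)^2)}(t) 2 * t * exp(t)/3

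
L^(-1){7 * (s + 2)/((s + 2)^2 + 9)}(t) 7 * exp(-2 * t) * cos(3 * t)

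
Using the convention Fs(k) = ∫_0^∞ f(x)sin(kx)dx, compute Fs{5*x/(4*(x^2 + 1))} 5*pi*exp(-k)/8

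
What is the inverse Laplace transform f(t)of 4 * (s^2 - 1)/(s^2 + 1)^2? 4 * t * cos(t)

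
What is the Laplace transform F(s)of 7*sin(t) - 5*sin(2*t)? 7/(s^2+1) - 10/(s^2+4)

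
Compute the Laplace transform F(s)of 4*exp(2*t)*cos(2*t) 4*(s - 2)/((s - 2)^2+4)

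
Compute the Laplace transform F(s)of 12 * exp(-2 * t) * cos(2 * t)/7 12 * (s+2)/(7 * ((s+2)^2+4))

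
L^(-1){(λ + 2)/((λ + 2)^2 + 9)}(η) exp(-2*η)*cos(3*η)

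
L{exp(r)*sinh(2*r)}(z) 2/((z - 1)^2 - 4)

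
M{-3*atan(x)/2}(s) 3*pi*sec(pi*s/2)/(4*s)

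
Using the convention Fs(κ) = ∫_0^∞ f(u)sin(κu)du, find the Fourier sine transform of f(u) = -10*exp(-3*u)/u -10*atan(κ/3)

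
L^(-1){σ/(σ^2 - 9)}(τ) cosh(3*τ)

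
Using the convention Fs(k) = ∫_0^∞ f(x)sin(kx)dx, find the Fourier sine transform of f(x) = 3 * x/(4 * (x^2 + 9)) 3 * pi * exp(-3 * k)/8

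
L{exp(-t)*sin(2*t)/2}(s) 1/((s + 1)^2 + 4)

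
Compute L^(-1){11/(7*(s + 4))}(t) 11*exp(-4*t)/7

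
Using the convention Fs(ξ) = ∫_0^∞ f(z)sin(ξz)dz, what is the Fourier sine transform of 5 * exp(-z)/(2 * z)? 5 * atan(ξ)/2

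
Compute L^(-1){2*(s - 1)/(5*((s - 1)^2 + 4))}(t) 2*exp(t)*cos(2*t)/5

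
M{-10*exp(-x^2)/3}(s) -5*gamma(s/2)/3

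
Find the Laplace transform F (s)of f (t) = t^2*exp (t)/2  (s - 1)^ (-3)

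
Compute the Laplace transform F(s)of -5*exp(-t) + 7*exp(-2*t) 7/(s + 2) - 5/(s + 1)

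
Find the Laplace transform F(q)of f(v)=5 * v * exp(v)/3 5/(3 * (q - 1)^2)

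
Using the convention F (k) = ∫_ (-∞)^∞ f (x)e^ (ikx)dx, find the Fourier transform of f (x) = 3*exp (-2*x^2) 3*sqrt (2)*sqrt (pi)*exp (-k^2/8)/2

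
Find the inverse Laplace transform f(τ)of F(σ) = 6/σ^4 τ^3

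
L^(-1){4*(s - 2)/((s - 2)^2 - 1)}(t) 4*exp(2*t)*cosh(t)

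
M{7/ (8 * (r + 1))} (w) 7 * pi * csc (pi * w)/8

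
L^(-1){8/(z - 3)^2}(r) 8*r*exp(3*r)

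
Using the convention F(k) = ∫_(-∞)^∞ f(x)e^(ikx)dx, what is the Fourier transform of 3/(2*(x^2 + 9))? pi*exp(-3*Abs(k))/2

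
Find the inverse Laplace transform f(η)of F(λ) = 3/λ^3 3*η^2/2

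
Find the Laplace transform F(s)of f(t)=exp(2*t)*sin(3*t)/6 1/(2*((s - 2)^2 + 9))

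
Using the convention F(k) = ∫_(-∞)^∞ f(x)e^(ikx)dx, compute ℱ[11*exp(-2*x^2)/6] 11*sqrt(2)*sqrt(pi)*exp(-k^2/8)/12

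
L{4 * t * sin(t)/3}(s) 8 * s/(3 * (s^2 + 1)^2)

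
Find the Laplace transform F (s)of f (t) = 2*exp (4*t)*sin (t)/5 2/ (5*( (s - 4)^2 + 1))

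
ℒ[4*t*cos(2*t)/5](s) 4*(s^2 - 4)/(5*(s^2 + 4)^2)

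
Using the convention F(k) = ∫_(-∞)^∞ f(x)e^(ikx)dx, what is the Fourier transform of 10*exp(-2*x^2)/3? 5*sqrt(2)*sqrt(pi)*exp(-k^2/8)/3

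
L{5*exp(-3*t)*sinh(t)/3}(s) 5/(3*((s + 3)^2 - 1))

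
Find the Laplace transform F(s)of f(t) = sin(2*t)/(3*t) atan(2/s)/3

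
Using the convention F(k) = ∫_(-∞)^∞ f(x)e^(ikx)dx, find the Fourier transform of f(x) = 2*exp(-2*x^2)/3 sqrt(2)*sqrt(pi)*exp(-k^2/8)/3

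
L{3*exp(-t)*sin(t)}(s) 3/((s + 1)^2 + 1)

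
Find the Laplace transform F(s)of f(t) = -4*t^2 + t s^(-2) - 8/s^3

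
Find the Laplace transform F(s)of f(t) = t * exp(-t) (s + 1)^(-2)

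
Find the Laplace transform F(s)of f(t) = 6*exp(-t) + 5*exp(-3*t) 6/(s + 1) + 5/(s + 3)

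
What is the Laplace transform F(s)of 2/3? 2/(3*s)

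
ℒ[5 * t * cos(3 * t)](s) 5 * (s^2 - 9)/(s^2 + 9)^2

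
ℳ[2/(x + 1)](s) 2*pi*csc(pi*s)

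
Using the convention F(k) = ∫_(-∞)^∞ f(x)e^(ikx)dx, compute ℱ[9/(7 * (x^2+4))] 9 * pi * exp(-2 * Abs(k))/14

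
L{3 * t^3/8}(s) 9/(4 * s^4)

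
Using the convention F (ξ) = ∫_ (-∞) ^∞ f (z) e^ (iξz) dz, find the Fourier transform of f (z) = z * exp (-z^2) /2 I * sqrt (pi) * ξ * exp (-ξ^2/4) /4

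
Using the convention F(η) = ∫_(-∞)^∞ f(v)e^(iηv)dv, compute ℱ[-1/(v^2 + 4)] -pi*exp(-2*Abs(η))/2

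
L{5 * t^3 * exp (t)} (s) 30/ (s - 1)^4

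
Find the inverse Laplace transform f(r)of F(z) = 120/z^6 r^5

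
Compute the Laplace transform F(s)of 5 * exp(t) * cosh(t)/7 5 * (s - 1)/(7 * s * (s - 2))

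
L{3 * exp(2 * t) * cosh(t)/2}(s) 3 * (s - 2)/(2 * ((s - 2)^2 - 1))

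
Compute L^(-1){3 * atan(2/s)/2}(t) 3 * sin(2 * t)/(2 * t)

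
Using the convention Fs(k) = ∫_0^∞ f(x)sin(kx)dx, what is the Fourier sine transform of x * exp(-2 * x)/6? 2 * k/(3 * (k^2 + 4)^2)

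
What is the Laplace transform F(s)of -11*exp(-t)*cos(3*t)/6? 11*(-s - 1)/(6*((s+1)^2+9))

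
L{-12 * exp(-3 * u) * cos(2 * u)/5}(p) 12 * (-p - 3)/(5 * ((p + 3)^2 + 4))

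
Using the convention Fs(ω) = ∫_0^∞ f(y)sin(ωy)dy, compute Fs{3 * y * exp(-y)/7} 6 * ω/(7 * (ω^2 + 1)^2)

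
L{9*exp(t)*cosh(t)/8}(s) 9*(s - 1)/(8*s*(s - 2))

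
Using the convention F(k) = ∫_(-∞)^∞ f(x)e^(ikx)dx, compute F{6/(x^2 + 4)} 3*pi*exp(-2*Abs(k))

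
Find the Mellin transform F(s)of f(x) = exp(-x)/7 gamma(s)/7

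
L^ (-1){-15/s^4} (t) -5 * t^3/2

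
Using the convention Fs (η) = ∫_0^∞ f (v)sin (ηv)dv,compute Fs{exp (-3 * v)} η/ (η^2 + 9)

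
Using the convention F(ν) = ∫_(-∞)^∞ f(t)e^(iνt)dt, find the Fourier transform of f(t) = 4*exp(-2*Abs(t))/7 16/(7*(ν^2 + 4))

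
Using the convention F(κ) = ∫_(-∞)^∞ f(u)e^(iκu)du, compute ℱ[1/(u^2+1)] pi*exp(-Abs(κ))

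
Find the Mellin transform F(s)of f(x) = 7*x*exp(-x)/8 7*gamma(s + 1)/8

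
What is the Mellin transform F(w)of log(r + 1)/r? -pi * csc(pi * w)/(w - 1)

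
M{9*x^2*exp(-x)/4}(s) 9*gamma(s+2)/4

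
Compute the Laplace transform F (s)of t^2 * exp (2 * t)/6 1/ (3 * (s - 2)^3)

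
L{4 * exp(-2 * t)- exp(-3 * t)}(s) 4/(s + 2)-1/(s + 3)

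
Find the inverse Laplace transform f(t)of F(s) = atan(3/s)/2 sin(3*t)/(2*t)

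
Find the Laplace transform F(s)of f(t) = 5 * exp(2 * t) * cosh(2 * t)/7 5 * (s - 2)/(7 * s * (s - 4))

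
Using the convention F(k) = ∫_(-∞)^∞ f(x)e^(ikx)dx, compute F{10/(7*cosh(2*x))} 5*pi/(7*cosh(pi*k/4))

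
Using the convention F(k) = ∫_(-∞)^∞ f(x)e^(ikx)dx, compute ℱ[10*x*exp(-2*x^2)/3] 5*sqrt(2)*I*sqrt(pi)*k*exp(-k^2/8)/12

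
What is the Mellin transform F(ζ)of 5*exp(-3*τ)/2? 5*gamma(ζ)/(2*3^ζ)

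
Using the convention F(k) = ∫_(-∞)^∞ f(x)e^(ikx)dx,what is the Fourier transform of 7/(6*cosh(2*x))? 7*pi/(12*cosh(pi*k/4))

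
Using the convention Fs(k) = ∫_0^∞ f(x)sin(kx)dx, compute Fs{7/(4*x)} 7*pi/8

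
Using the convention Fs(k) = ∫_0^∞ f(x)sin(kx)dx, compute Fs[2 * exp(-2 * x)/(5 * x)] 2 * atan(k/2)/5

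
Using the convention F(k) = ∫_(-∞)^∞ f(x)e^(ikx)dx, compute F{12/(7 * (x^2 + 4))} 6 * pi * exp(-2 * Abs(k))/7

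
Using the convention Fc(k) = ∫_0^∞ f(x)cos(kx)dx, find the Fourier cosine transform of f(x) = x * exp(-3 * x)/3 (9 - k^2)/(3 * (k^2+9)^2)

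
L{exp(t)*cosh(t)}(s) (s - 1)/(s*(s - 2))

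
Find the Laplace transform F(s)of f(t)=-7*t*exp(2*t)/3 -7/(3*(s - 2)^2)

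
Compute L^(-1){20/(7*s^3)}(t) 10*t^2/7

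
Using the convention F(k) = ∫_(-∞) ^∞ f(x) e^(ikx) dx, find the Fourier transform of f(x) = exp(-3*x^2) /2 sqrt(3)*sqrt(pi)*exp(-k^2/12) /6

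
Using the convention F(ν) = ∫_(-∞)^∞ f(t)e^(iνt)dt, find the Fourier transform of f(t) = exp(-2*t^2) sqrt(2)*sqrt(pi)*exp(-ν^2/8)/2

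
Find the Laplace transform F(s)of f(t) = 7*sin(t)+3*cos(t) 7/(s^2+1)+3*s/(s^2+1)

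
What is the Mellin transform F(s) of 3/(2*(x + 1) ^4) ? gamma(s)*gamma(4 - s) /4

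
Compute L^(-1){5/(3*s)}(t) 5/3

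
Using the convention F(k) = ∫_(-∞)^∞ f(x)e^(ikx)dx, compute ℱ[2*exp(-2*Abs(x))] 8/(k^2 + 4)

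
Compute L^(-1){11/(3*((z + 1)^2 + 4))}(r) 11*exp(-r)*sin(2*r)/6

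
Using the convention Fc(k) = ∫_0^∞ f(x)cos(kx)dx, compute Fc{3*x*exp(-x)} 3*(1 - k^2)/(k^2 + 1)^2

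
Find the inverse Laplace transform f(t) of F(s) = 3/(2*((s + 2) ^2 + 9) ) exp(-2*t)*sin(3*t) /2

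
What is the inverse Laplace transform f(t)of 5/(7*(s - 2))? 5*exp(2*t)/7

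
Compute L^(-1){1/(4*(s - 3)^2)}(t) t*exp(3*t)/4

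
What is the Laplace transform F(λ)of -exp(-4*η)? -1/(λ + 4)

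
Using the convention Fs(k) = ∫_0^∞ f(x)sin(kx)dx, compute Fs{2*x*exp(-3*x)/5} 12*k/(5*(k^2 + 9)^2)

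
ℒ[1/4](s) 1/(4*s)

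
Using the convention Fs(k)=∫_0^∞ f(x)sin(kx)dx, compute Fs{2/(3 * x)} pi/3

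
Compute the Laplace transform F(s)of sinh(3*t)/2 3/(2*(s^2 - 9))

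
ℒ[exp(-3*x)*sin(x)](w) 1/((w + 3)^2 + 1)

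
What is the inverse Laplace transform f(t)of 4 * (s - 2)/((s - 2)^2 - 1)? 4 * exp(2 * t) * cosh(t)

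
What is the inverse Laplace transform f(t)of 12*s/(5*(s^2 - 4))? 12*cosh(2*t)/5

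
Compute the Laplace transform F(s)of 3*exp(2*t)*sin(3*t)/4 9/(4*((s - 2)^2 + 9))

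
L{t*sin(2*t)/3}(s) 4*s/(3*(s^2+4)^2)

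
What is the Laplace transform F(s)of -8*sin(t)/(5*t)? -8*atan(1/s)/5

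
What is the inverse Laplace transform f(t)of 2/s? 2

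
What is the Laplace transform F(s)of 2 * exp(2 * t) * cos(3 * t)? 2 * (s - 2)/((s - 2)^2 + 9)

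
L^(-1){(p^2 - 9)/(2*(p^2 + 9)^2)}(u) u*cos(3*u)/2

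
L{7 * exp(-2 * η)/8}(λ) 7/(8 * (λ + 2))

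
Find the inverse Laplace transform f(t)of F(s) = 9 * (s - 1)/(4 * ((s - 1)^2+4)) 9 * exp(t) * cos(2 * t)/4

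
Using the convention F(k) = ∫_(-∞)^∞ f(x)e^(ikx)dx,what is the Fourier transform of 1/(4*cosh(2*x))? pi/(8*cosh(pi*k/4))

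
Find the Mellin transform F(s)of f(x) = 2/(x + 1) 2*pi*csc(pi*s)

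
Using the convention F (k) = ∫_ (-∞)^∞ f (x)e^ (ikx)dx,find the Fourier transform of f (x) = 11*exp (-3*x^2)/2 11*sqrt (3)*sqrt (pi)*exp (-k^2/12)/6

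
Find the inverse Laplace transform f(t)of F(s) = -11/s -11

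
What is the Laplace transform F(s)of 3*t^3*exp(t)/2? 9/(s - 1)^4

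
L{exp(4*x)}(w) 1/(w - 4)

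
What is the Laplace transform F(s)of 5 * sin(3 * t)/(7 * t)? 5 * atan(3/s)/7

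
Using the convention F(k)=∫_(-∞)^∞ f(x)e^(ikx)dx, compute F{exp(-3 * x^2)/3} sqrt(3) * sqrt(pi) * exp(-k^2/12)/9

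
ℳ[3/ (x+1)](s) 3*pi*csc (pi*s)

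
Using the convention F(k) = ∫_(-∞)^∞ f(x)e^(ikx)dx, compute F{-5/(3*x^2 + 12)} -5*pi*exp(-2*Abs(k))/6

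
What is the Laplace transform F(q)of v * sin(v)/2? q/(q^2 + 1)^2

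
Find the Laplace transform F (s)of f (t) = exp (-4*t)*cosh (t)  (s + 4)/ ( (s + 4)^2 - 1)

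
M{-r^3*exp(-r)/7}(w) -gamma(w + 3)/7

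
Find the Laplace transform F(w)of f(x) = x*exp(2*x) (w - 2)^(-2)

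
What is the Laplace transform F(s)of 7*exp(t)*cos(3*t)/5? 7*(s - 1)/(5*((s - 1)^2 + 9))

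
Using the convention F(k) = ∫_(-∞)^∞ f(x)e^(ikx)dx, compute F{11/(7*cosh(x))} 11*pi/(7*cosh(pi*k/2))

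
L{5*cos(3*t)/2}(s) 5*s/(2*(s^2 + 9))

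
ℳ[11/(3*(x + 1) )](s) 11*pi*csc(pi*s) /3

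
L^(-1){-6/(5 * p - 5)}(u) -6 * exp(u)/5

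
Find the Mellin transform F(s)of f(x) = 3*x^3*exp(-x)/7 3*gamma(s + 3)/7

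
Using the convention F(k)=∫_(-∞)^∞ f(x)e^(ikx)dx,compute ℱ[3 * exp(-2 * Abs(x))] 12/(k^2 + 4)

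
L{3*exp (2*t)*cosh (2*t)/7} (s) 3*(s - 2)/ (7*s*(s - 4))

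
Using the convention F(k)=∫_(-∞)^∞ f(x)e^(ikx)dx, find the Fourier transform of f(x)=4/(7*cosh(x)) 4*pi/(7*cosh(pi*k/2))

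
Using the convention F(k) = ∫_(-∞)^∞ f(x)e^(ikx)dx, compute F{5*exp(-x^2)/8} 5*sqrt(pi)*exp(-k^2/4)/8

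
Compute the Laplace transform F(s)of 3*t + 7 7/s + 3/s^2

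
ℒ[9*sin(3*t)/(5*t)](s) 9*atan(3/s)/5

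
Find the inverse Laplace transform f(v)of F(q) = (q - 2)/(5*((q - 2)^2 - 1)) exp(2*v)*cosh(v)/5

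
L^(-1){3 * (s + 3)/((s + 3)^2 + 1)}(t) 3 * exp(-3 * t) * cos(t)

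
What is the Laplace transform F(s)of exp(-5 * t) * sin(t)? 1/((s + 5)^2 + 1)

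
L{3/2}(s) 3/(2 * s)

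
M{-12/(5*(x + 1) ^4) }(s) 2*pi*(s - 3)*(s - 2)*(s - 1) /(5*sin(pi*s) ) 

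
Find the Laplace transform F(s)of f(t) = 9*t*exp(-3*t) 9/(s + 3)^2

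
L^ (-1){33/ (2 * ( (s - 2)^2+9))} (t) 11 * exp (2 * t) * sin (3 * t)/2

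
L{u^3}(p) 6/p^4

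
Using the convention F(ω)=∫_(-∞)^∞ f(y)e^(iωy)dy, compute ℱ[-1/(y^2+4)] -pi * exp(-2 * Abs(ω))/2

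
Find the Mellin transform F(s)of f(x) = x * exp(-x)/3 gamma(s + 1)/3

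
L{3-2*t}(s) 3/s - 2/s^2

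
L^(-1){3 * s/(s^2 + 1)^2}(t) 3 * t * sin(t)/2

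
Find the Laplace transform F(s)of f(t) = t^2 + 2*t 2/s^2 + 2/s^3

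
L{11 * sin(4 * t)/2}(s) 22/(s^2 + 16)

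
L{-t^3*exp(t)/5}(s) -6/(5*(s - 1)^4)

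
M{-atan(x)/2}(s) pi * sec(pi * s/2)/(4 * s)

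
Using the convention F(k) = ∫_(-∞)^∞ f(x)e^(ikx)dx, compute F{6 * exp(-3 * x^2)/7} 2 * sqrt(3) * sqrt(pi) * exp(-k^2/12)/7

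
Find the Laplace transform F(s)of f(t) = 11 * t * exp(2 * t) 11/(s - 2)^2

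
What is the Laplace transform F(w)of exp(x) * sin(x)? 1/((w - 1)^2 + 1)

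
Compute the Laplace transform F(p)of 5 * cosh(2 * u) 5 * p/(p^2 - 4)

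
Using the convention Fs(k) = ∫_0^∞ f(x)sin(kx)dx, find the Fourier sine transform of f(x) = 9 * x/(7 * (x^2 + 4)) 9 * pi * exp(-2 * k)/14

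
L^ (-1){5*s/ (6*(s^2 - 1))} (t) 5*cosh (t)/6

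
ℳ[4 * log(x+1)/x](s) -4 * pi * csc(pi * s)/(s - 1)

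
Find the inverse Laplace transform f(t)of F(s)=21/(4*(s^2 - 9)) 7*sinh(3*t)/4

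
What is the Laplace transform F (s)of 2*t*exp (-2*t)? 2/ (s + 2)^2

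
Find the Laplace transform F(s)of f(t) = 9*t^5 1080/s^6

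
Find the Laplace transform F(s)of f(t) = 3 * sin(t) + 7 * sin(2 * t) 14/(s^2 + 4) + 3/(s^2 + 1)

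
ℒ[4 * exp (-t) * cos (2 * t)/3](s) 4 * (s+1)/ (3 * ( (s+1)^2+4))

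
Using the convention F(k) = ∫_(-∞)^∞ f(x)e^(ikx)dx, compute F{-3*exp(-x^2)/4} -3*sqrt(pi)*exp(-k^2/4)/4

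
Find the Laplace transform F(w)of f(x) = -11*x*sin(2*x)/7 -44*w/(7*(w^2 + 4)^2)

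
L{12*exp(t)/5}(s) 12/(5*(s - 1))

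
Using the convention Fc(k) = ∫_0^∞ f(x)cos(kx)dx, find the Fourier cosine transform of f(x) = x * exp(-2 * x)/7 (4 - k^2)/(7 * (k^2 + 4)^2)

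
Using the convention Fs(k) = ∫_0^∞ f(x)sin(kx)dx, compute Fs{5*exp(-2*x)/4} 5*k/(4*(k^2+4))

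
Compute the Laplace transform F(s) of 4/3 4/(3 * s) 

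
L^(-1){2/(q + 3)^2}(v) 2*v*exp(-3*v)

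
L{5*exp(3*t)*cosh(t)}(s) 5*(s - 3)/((s - 3)^2 - 1)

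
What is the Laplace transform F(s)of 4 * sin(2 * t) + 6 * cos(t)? 6 * s/(s^2 + 1) + 8/(s^2 + 4)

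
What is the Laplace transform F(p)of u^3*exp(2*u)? 6/(p - 2)^4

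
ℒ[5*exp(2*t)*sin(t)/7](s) 5/(7*((s - 2)^2 + 1))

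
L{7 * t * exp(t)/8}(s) 7/(8 * (s - 1)^2)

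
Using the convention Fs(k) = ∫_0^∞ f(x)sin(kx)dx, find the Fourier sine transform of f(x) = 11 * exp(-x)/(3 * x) 11 * atan(k)/3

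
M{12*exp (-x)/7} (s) 12*gamma (s)/7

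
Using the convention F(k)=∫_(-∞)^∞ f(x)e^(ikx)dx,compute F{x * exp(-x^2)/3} I * sqrt(pi) * k * exp(-k^2/4)/6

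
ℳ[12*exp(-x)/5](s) 12*gamma(s)/5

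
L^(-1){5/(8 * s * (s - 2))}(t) 5 * exp(t) * sinh(t)/8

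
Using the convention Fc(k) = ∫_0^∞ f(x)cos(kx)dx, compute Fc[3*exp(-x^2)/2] 3*sqrt(pi)*exp(-k^2/4)/4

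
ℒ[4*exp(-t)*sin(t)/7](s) 4/(7*((s + 1)^2 + 1))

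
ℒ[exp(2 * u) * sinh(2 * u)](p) 2/(p * (p - 4) ) 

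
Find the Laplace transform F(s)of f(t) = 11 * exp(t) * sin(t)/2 11/(2 * ((s - 1)^2+1))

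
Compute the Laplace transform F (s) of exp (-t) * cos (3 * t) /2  (s+1) / (2 * ( (s+1) ^2+9) ) 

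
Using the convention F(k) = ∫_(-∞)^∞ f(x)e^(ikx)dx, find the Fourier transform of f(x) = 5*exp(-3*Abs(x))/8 15/(4*(k^2 + 9))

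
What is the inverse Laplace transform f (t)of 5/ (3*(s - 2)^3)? 5*t^2*exp (2*t)/6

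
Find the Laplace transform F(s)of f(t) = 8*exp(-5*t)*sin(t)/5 8/(5*((s + 5)^2 + 1))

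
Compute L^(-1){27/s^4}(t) 9*t^3/2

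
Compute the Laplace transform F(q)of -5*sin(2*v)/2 -5/(q^2 + 4)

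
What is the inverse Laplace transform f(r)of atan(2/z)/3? sin(2 * r)/(3 * r)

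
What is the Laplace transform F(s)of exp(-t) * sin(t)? 1/((s+1)^2+1)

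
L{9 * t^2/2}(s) 9/s^3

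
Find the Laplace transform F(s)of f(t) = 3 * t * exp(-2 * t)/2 3/(2 * (s + 2)^2)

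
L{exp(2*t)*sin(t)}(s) 1/((s - 2)^2 + 1)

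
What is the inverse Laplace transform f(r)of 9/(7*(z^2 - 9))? 3*sinh(3*r)/7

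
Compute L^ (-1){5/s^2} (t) 5*t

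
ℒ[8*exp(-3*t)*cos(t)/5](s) 8*(s + 3)/(5*((s + 3)^2 + 1))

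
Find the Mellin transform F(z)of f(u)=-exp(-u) -gamma(z)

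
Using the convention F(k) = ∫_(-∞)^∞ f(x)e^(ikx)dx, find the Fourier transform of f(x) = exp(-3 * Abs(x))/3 2/(k^2 + 9)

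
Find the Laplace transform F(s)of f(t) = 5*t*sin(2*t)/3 20*s/(3*(s^2 + 4)^2)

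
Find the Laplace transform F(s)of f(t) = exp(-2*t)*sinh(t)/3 1/(3*((s + 2)^2 - 1))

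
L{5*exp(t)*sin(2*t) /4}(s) 5/(2*((s - 1) ^2 + 4) ) 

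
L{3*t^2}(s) 6/s^3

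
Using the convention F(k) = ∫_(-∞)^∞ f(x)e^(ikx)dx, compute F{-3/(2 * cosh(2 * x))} -3 * pi/(4 * cosh(pi * k/4))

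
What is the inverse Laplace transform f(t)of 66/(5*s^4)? 11*t^3/5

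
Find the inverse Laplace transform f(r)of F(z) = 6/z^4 r^3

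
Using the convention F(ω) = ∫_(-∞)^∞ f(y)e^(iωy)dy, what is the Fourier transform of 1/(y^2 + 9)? pi*exp(-3*Abs(ω))/3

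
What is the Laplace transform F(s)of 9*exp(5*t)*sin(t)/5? 9/(5*((s - 5)^2 + 1))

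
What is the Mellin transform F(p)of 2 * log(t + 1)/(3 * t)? -2 * pi * csc(pi * p)/(3 * p - 3)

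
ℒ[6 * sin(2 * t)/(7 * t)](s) 6 * atan(2/s)/7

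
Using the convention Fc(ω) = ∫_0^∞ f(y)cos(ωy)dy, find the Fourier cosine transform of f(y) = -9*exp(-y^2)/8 -9*sqrt(pi)*exp(-ω^2/4)/16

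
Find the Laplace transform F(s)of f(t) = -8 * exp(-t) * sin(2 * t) -16/((s + 1)^2 + 4)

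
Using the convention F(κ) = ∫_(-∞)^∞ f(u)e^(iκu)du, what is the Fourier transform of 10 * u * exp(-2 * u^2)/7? 5 * sqrt(2) * I * sqrt(pi) * κ * exp(-κ^2/8)/28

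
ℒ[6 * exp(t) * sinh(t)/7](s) 6/(7 * s * (s - 2))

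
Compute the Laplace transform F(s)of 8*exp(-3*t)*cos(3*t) 8*(s + 3)/((s + 3)^2 + 9)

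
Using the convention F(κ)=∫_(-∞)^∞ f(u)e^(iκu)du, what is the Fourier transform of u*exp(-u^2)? I*sqrt(pi)*κ*exp(-κ^2/4)/2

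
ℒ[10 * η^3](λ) 60/λ^4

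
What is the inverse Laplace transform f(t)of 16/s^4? 8*t^3/3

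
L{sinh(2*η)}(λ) 2/(λ^2 - 4)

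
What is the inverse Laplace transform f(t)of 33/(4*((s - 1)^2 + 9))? 11*exp(t)*sin(3*t)/4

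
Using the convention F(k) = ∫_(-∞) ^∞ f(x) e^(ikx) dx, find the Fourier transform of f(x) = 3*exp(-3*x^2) sqrt(3)*sqrt(pi)*exp(-k^2/12) 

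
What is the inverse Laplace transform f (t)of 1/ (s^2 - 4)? sinh (2 * t)/2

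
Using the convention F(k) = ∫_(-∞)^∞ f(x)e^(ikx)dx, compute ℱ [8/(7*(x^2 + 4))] 4*pi*exp(-2*Abs(k))/7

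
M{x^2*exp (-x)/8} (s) gamma (s + 2)/8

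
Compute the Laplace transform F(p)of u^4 24/p^5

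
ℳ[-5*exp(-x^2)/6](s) -5*gamma(s/2)/12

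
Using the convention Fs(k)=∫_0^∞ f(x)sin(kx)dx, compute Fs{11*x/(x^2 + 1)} 11*pi*exp(-k)/2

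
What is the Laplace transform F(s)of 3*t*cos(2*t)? 3*(s^2-4)/(s^2 + 4)^2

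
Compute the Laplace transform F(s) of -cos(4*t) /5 -s/(5*s^2 + 80) 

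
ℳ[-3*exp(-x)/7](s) -3*gamma(s)/7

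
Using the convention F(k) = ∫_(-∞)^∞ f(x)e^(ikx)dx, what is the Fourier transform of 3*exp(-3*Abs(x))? 18/(k^2 + 9)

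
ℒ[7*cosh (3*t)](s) 7*s/ (s^2 - 9)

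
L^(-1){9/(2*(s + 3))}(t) 9*exp(-3*t)/2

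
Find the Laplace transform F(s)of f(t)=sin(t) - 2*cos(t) 1/(s^2 + 1) - 2*s/(s^2 + 1)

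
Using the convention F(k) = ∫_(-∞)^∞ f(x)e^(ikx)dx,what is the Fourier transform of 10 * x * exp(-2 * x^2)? 5 * sqrt(2) * I * sqrt(pi) * k * exp(-k^2/8)/4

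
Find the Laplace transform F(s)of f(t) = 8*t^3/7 48/(7*s^4)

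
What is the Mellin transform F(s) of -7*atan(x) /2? 7*pi*sec(pi*s/2) /(4*s) 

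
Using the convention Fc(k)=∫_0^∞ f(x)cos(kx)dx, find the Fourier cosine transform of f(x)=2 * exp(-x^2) sqrt(pi) * exp(-k^2/4)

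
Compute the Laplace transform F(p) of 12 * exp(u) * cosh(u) 12 * (p - 1) /(p * (p - 2) ) 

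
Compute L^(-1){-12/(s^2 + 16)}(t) -3*sin(4*t)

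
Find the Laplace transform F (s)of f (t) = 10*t 10/s^2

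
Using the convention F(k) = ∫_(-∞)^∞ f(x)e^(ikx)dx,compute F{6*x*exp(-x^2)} 3*I*sqrt(pi)*k*exp(-k^2/4)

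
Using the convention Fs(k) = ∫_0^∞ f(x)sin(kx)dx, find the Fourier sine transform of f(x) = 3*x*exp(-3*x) 18*k/(k^2 + 9)^2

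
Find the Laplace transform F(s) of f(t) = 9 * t 9/s^2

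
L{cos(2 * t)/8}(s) s/(8 * (s^2 + 4))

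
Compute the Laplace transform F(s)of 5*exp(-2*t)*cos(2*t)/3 5*(s + 2)/(3*((s + 2)^2 + 4))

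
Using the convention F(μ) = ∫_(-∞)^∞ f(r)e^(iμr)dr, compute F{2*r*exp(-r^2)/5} I*sqrt(pi)*μ*exp(-μ^2/4)/5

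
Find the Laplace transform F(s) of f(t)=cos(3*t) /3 s/(3*(s^2 + 9) ) 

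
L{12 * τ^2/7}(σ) 24/(7 * σ^3)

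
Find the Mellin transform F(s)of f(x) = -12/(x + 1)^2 12 * pi * (s - 1)/sin(pi * s)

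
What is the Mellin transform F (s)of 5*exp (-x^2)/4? 5*gamma (s/2)/8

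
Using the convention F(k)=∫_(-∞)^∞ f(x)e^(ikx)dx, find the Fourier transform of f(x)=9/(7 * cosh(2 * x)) 9 * pi/(14 * cosh(pi * k/4))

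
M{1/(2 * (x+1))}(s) pi * csc(pi * s)/2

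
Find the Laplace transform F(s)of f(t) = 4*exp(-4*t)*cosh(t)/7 4*(s + 4)/(7*((s + 4)^2-1))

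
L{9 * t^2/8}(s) 9/(4 * s^3)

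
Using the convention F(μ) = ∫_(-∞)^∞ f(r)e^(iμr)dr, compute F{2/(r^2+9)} 2 * pi * exp(-3 * Abs(μ))/3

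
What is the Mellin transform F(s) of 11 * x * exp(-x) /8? 11 * gamma(s + 1) /8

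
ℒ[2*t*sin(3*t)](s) 12*s/(s^2 + 9)^2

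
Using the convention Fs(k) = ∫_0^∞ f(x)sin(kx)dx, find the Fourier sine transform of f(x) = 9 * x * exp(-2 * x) 36 * k/(k^2 + 4)^2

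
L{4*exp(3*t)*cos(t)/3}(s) 4*(s - 3)/(3*((s - 3)^2 + 1))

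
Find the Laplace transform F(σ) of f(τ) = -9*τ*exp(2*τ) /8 -9/(8*(σ - 2) ^2) 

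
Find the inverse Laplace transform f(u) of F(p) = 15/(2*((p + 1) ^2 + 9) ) 5*exp(-u)*sin(3*u) /2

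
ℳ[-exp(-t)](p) -gamma(p) 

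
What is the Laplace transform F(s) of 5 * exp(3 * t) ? 5/(s - 3) 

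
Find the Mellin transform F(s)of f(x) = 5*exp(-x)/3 5*gamma(s)/3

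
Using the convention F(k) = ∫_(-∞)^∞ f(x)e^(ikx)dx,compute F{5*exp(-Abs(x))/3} 10/(3*(k^2 + 1))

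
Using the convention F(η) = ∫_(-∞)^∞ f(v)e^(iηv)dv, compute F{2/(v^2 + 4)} pi*exp(-2*Abs(η))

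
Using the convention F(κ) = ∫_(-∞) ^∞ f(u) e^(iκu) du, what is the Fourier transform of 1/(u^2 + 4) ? pi * exp(-2 * Abs(κ) ) /2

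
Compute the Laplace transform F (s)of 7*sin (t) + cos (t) 7/ (s^2 + 1) + s/ (s^2 + 1)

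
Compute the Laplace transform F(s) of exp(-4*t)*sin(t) 1/((s+4) ^2+1) 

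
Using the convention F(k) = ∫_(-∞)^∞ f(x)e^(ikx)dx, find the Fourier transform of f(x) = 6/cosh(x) 6*pi/cosh(pi*k/2)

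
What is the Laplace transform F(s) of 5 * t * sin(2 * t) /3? 20 * s/(3 * (s^2+4) ^2) 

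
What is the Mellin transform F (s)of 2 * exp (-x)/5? 2 * gamma (s)/5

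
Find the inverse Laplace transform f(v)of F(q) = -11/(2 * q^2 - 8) -11 * sinh(2 * v)/4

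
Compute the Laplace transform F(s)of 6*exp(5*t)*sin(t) 6/((s - 5)^2+1)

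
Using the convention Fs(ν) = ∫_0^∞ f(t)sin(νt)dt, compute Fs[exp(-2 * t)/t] atan(ν/2)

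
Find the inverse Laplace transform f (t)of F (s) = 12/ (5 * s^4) 2 * t^3/5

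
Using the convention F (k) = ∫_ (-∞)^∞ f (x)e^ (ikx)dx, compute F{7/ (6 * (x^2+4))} 7 * pi * exp (-2 * Abs (k))/12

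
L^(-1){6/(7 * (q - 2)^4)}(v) v^3 * exp(2 * v)/7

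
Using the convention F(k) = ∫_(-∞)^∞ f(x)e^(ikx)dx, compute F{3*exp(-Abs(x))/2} 3/(k^2 + 1)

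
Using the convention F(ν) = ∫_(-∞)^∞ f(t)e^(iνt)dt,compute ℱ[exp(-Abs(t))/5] 2/(5 * (ν^2 + 1))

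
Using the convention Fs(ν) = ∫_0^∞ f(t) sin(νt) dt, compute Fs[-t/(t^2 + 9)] -pi * exp(-3 * ν) /2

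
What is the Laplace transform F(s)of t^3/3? 2/s^4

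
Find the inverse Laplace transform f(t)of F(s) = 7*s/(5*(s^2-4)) 7*cosh(2*t)/5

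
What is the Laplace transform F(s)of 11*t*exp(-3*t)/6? 11/(6*(s+3)^2)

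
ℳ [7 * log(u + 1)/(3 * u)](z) -7 * pi * csc(pi * z)/(3 * z - 3)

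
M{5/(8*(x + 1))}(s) 5*pi*csc(pi*s)/8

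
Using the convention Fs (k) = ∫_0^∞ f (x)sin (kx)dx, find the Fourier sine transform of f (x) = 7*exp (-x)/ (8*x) 7*atan (k)/8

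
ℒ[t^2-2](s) 2/s^3-2/s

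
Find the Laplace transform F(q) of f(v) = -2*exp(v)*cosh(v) 2*(1 - q) /(q*(q - 2) ) 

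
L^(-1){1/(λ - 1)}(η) exp(η)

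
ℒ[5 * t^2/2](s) 5/s^3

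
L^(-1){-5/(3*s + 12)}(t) -5*exp(-4*t)/3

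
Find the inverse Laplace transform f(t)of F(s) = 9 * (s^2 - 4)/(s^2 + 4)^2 9 * t * cos(2 * t)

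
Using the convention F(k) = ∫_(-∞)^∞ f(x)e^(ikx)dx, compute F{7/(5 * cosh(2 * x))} 7 * pi/(10 * cosh(pi * k/4))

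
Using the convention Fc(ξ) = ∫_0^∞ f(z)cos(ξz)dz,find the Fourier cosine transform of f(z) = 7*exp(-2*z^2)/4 7*sqrt(2)*sqrt(pi)*exp(-ξ^2/8)/16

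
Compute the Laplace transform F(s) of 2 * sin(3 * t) 6/(s^2+9) 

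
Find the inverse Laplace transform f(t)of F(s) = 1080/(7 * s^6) 9 * t^5/7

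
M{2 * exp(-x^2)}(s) gamma(s/2)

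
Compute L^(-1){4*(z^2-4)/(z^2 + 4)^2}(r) 4*r*cos(2*r)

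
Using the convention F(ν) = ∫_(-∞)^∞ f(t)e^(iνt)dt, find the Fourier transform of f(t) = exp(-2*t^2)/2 sqrt(2)*sqrt(pi)*exp(-ν^2/8)/4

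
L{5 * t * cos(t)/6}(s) 5 * (s^2 - 1)/(6 * (s^2 + 1)^2)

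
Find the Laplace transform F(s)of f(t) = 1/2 1/(2 * s)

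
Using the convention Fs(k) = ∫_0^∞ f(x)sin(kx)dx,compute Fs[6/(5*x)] 3*pi/5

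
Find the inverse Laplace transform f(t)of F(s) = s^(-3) t^2/2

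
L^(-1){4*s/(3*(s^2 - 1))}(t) 4*cosh(t)/3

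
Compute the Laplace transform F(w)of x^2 2/w^3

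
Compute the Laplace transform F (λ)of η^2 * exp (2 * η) 2/ (λ - 2)^3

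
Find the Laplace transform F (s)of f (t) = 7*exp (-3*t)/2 7/ (2*(s+3))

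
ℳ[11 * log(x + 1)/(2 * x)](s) -11 * pi * csc(pi * s)/(2 * s - 2)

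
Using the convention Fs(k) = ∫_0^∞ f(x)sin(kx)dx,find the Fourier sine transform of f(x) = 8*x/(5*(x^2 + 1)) 4*pi*exp(-k)/5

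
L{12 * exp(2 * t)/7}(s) 12/(7 * (s - 2))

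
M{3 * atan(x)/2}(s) -3 * pi * sec(pi * s/2)/(4 * s)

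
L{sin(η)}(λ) 1/(λ^2 + 1)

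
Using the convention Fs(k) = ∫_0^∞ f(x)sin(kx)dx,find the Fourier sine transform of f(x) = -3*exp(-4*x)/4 -3*k/(4*k^2 + 64)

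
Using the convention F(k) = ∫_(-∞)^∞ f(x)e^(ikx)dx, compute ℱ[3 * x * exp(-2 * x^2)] 3 * sqrt(2) * I * sqrt(pi) * k * exp(-k^2/8)/8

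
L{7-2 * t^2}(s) 7/s - 4/s^3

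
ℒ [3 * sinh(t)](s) 3/(s^2 - 1)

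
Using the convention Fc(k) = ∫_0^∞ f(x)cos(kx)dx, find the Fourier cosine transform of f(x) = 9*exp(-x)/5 9/(5*(k^2 + 1))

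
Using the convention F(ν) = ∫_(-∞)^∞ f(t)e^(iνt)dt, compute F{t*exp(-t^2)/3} I*sqrt(pi)*ν*exp(-ν^2/4)/6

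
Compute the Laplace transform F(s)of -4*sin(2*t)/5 -8/(5*s^2 + 20)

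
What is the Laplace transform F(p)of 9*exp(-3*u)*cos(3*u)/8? 9*(p + 3)/(8*((p + 3)^2 + 9))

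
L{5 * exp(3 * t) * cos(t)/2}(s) 5 * (s - 3)/(2 * ((s - 3)^2 + 1))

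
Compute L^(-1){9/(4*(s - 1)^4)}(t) 3*t^3*exp(t)/8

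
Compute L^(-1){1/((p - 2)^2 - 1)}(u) exp(2*u)*sinh(u)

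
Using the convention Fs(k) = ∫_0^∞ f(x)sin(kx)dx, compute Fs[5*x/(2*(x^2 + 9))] 5*pi*exp(-3*k)/4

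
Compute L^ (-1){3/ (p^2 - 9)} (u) sinh (3 * u)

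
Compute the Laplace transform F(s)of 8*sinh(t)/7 8/(7*(s^2 - 1))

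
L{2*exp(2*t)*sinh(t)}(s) 2/((s - 2)^2 - 1)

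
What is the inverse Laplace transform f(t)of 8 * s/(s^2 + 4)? 8 * cos(2 * t)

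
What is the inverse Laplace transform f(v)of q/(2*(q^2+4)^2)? v*sin(2*v)/8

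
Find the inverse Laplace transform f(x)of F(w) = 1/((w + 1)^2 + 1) exp(-x)*sin(x)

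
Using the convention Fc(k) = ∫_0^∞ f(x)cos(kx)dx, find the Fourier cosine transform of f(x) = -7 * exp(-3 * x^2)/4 -7 * sqrt(3) * sqrt(pi) * exp(-k^2/12)/24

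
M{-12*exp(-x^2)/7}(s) -6*gamma(s/2)/7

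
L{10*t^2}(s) 20/s^3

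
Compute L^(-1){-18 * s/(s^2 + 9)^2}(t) -3 * t * sin(3 * t)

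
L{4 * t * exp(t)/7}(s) 4/(7 * (s - 1)^2)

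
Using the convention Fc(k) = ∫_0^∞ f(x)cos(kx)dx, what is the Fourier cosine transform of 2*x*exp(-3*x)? 2*(9 - k^2)/(k^2+9)^2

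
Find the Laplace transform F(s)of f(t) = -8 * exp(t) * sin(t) -8/((s - 1)^2 + 1)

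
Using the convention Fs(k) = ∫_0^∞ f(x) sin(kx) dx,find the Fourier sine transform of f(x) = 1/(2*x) pi/4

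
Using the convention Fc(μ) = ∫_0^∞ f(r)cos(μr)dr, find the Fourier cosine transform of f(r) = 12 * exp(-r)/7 12/(7 * (μ^2 + 1))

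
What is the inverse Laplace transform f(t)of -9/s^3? -9*t^2/2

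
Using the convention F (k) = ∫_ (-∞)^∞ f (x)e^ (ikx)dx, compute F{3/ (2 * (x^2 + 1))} 3 * pi * exp (-Abs (k))/2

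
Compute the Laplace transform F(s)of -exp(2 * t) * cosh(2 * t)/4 (2 - s)/(4 * s * (s - 4))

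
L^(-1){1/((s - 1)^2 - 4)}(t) exp(t) * sinh(2 * t)/2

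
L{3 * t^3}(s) 18/s^4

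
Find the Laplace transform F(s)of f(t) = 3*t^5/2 180/s^6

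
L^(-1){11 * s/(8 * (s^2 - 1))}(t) 11 * cosh(t)/8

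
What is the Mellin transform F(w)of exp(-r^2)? gamma(w/2)/2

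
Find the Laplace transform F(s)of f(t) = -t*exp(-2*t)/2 -1/(2*(s + 2)^2)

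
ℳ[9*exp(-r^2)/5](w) 9*gamma(w/2)/10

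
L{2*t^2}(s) 4/s^3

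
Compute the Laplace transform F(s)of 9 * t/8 9/(8 * s^2)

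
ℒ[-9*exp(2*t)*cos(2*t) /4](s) 9*(2 - s) /(4*((s - 2) ^2 + 4) ) 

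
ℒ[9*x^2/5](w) 18/(5*w^3)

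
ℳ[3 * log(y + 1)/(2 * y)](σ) -3 * pi * csc(pi * σ)/(2 * σ - 2)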